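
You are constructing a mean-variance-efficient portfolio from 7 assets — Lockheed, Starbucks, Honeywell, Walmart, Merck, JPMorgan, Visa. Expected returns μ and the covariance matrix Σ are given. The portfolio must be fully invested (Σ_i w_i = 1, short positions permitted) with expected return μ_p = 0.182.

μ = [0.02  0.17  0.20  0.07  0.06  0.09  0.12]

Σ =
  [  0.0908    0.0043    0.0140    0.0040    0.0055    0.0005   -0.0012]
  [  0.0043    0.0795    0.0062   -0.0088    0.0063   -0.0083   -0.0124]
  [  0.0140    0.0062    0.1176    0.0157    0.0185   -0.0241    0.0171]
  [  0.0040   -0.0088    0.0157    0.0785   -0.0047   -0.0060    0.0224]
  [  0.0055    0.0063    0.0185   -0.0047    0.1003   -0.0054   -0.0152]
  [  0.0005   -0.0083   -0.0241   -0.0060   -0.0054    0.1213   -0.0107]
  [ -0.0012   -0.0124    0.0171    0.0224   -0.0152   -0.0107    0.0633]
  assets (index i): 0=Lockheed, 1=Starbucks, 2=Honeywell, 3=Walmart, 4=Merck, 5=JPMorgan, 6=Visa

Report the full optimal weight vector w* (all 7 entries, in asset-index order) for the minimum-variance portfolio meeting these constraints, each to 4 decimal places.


x=Σ⁻¹μ = [-0.1494  2.5360  1.3980  0.4061  0.6288  1.4416  2.2630]
y=Σ⁻¹𝟙 = [8.8015  16.4052  3.1260  9.4850  12.0438  12.7227  20.0200]
a=μᵀx=1.175191  b=𝟙ᵀx=8.524125  c=𝟙ᵀy=82.604146  D=ac−b²=24.414929
λ₁=(c·0.182−b)/D = (82.604146·0.182−8.524125)/24.414929 = 0.266633
λ₂=(a−b·0.182)/D = (1.175191−8.524125·0.182)/24.414929 = -0.015409
w* = 0.266633·x + -0.015409·y:
  w_0 = 0.266633·-0.1494 + -0.015409·8.8015 = -0.1755  (Lockheed)
  w_1 = 0.266633·2.5360 + -0.015409·16.4052 = 0.4234  (Starbucks)
  w_2 = 0.266633·1.3980 + -0.015409·3.1260 = 0.3246  (Honeywell)
  w_3 = 0.266633·0.4061 + -0.015409·9.4850 = -0.0379  (Walmart)
  w_4 = 0.266633·0.6288 + -0.015409·12.0438 = -0.0179  (Merck)
  w_5 = 0.266633·1.4416 + -0.015409·12.7227 = 0.1883  (JPMorgan)
  w_6 = 0.266633·2.2630 + -0.015409·20.0200 = 0.2949  (Visa)
Σw_i=1.0000  μᵀw=0.1820
σ²=wᵀΣw=λ₁·μ_p+λ₂ = 0.266633·0.182 + -0.015409 = 0.033119 ≈ 0.0331

-0.1755  0.4234  0.3246  -0.0379  -0.0179  0.1883  0.2949


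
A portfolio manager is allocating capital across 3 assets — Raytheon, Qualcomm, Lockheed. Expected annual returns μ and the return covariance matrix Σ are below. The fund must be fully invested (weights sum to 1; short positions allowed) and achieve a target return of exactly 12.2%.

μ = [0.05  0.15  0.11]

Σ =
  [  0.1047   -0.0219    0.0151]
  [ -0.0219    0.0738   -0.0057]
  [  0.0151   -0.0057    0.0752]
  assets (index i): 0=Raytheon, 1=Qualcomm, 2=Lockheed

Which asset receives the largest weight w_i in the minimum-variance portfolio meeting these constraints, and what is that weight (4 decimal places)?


Qualcomm (0.5244)

p=Σ⁻¹μ = [0.7590  2.3728  1.4902]
q=Σ⁻¹𝟙 = [11.5197  17.9219  12.3432]
a=μᵀp=0.557798  b=𝟙ᵀp=4.622020  c=𝟙ᵀq=41.784749  D=ac−b²=1.944396
λ₁=(c·0.122−b)/D = (41.784749·0.122−4.622020)/1.944396 = 0.244662
λ₂=(a−b·0.122)/D = (0.557798−4.622020·0.122)/1.944396 = -0.003131
w* = 0.244662·p + -0.003131·q:
  w_0 = 0.244662·0.7590 + -0.003131·11.5197 = 0.1496  (Raytheon)
  w_1 = 0.244662·2.3728 + -0.003131·17.9219 = 0.5244  (Qualcomm)
  w_2 = 0.244662·1.4902 + -0.003131·12.3432 = 0.3260  (Lockheed)
Σw_i=1.0000  μᵀw=0.1220
σ²=wᵀΣw=λ₁·μ_p+λ₂ = 0.244662·0.122 + -0.003131 = 0.026718 ≈ 0.0267


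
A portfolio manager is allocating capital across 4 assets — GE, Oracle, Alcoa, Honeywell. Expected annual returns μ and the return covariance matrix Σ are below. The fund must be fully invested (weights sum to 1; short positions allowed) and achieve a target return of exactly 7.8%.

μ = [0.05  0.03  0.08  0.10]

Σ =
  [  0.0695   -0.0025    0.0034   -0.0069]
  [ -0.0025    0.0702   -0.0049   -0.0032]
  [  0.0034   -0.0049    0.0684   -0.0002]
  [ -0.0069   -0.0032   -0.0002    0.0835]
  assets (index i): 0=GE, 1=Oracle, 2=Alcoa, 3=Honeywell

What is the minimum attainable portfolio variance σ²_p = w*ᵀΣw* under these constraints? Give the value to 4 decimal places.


0.0223

x=Σ⁻¹μ = [0.8115  0.5971  1.1758  1.2904]
y=Σ⁻¹𝟙 = [15.6281  16.4883  15.0650  13.9354]
a=μᵀx=0.281589  b=𝟙ᵀx=3.874799  c=𝟙ᵀy=61.116895  D=ac−b²=2.195800
λ₁=(c·0.078−b)/D = (61.116895·0.078−3.874799)/2.195800 = 0.406375
λ₂=(a−b·0.078)/D = (0.281589−3.874799·0.078)/2.195800 = -0.009402
w* = 0.406375·x + -0.009402·y:
  w_0 = 0.406375·0.8115 + -0.009402·15.6281 = 0.1828  (GE)
  w_1 = 0.406375·0.5971 + -0.009402·16.4883 = 0.0876  (Oracle)
  w_2 = 0.406375·1.1758 + -0.009402·15.0650 = 0.3362  (Alcoa)
  w_3 = 0.406375·1.2904 + -0.009402·13.9354 = 0.3934  (Honeywell)
Σw_i=1.0000  μᵀw=0.0780
σ²=wᵀΣw=λ₁·μ_p+λ₂ = 0.406375·0.078 + -0.009402 = 0.022295 ≈ 0.0223


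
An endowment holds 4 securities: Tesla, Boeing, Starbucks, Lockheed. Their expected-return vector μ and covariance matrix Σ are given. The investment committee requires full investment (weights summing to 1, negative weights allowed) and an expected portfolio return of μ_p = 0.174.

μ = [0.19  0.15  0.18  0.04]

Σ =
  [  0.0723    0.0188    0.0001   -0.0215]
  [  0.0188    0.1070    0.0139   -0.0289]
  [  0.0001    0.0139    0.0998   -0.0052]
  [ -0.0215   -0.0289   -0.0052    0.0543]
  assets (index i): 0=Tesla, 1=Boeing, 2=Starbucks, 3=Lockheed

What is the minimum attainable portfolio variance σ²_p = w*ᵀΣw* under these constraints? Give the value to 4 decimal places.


u=Σ⁻¹μ = [3.1187  1.4059  1.7551  2.8878]
v=Σ⁻¹𝟙 = [20.5884  13.8695  9.8859  34.8966]
a=μᵀu=1.234875  b=𝟙ᵀu=9.167557  c=𝟙ᵀv=79.240460  D=ac−b²=13.807949
λ₁=(c·0.174−b)/D = (79.240460·0.174−9.167557)/13.807949 = 0.334610
λ₂=(a−b·0.174)/D = (1.234875−9.167557·0.174)/13.807949 = -0.026092
w* = 0.334610·u + -0.026092·v:
  w_0 = 0.334610·3.1187 + -0.026092·20.5884 = 0.5064  (Tesla)
  w_1 = 0.334610·1.4059 + -0.026092·13.8695 = 0.1085  (Boeing)
  w_2 = 0.334610·1.7551 + -0.026092·9.8859 = 0.3293  (Starbucks)
  w_3 = 0.334610·2.8878 + -0.026092·34.8966 = 0.0558  (Lockheed)
Σw_i=1.0000  μᵀw=0.1740
σ²=wᵀΣw=λ₁·μ_p+λ₂ = 0.334610·0.174 + -0.026092 = 0.032130 ≈ 0.0321

0.0321


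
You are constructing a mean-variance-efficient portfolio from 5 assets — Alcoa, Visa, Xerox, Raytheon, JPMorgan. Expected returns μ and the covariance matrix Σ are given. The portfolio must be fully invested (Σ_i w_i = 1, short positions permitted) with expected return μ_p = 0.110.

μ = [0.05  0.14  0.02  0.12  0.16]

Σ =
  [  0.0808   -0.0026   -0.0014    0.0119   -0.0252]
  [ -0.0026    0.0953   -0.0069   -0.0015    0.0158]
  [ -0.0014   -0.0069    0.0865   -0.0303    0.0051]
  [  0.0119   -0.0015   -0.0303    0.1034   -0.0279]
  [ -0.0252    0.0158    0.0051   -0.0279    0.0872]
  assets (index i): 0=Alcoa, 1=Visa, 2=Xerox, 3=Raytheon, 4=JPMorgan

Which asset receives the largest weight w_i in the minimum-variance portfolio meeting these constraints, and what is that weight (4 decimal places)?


p=Σ⁻¹μ = [1.1728  1.1748  0.8911  1.9906  2.5457]
q=Σ⁻¹𝟙 = [16.3067  9.3165  17.8667  18.3805  19.3283]
a=μᵀp=0.887134  b=𝟙ᵀp=7.775158  c=𝟙ᵀq=81.198625  D=ac−b²=11.580982
λ₁=(c·0.110−b)/D = (81.198625·0.110−7.775158)/11.580982 = 0.099878
λ₂=(a−b·0.110)/D = (0.887134−7.775158·0.110)/11.580982 = 0.002752
w* = 0.099878·p + 0.002752·q:
  w_0 = 0.099878·1.1728 + 0.002752·16.3067 = 0.1620  (Alcoa)
  w_1 = 0.099878·1.1748 + 0.002752·9.3165 = 0.1430  (Visa)
  w_2 = 0.099878·0.8911 + 0.002752·17.8667 = 0.1382  (Xerox)
  w_3 = 0.099878·1.9906 + 0.002752·18.3805 = 0.2494  (Raytheon)
  w_4 = 0.099878·2.5457 + 0.002752·19.3283 = 0.3074  (JPMorgan)
Σw_i=1.0000  μᵀw=0.1100
σ²=wᵀΣw=λ₁·μ_p+λ₂ = 0.099878·0.110 + 0.002752 = 0.013738 ≈ 0.0137

JPMorgan (0.3074)


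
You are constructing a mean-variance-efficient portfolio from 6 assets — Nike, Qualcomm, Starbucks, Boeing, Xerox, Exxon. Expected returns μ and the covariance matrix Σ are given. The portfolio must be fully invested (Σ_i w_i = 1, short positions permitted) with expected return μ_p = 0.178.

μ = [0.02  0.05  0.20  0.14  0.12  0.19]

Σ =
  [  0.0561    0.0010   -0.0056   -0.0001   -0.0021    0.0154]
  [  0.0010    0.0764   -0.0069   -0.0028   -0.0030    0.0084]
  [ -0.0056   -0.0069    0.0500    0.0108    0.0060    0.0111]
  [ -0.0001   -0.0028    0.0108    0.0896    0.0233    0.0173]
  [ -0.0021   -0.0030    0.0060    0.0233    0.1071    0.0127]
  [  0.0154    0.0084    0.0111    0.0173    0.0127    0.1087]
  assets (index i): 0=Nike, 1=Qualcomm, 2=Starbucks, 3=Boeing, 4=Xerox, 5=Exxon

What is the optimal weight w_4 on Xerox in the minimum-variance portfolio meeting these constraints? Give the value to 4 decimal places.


0.0810

p=Σ⁻¹μ = [0.4516  0.9233  3.7021  0.7752  0.6565  1.0345]
q=Σ⁻¹𝟙 = [19.7153  15.2153  21.6980  6.9406  7.2989  1.0576]
a=μᵀp=1.179476  b=𝟙ᵀp=7.543162  c=𝟙ᵀq=71.925658  D=ac−b²=27.935255
λ₁=(c·0.178−b)/D = (71.925658·0.178−7.543162)/27.935255 = 0.188278
λ₂=(a−b·0.178)/D = (1.179476−7.543162·0.178)/27.935255 = -0.005842
w* = 0.188278·p + -0.005842·q:
  w_0 = 0.188278·0.4516 + -0.005842·19.7153 = -0.0302  (Nike)
  w_1 = 0.188278·0.9233 + -0.005842·15.2153 = 0.0850  (Qualcomm)
  w_2 = 0.188278·3.7021 + -0.005842·21.6980 = 0.5703  (Starbucks)
  w_3 = 0.188278·0.7752 + -0.005842·6.9406 = 0.1054  (Boeing)
  w_4 = 0.188278·0.6565 + -0.005842·7.2989 = 0.0810  (Xerox)
  w_5 = 0.188278·1.0345 + -0.005842·1.0576 = 0.1886  (Exxon)
Σw_i=1.0000  μᵀw=0.1780
σ²=wᵀΣw=λ₁·μ_p+λ₂ = 0.188278·0.178 + -0.005842 = 0.027671 ≈ 0.0277


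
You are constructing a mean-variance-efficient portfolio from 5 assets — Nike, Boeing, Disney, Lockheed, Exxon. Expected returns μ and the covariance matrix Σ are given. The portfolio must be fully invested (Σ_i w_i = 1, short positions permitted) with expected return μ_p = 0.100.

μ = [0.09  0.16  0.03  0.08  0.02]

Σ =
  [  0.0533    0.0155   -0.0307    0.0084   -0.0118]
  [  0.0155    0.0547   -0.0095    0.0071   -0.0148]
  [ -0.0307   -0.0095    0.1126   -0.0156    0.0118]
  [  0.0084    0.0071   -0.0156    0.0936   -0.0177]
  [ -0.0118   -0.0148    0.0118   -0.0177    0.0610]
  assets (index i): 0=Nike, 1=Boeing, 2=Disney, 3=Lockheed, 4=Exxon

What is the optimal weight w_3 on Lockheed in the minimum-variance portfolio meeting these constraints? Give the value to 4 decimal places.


p=Σ⁻¹μ = [1.5350  2.9137  0.9087  0.9162  1.4218]
q=Σ⁻¹𝟙 = [26.6639  19.1102  16.9645  14.8131  27.2045]
a=μᵀp=0.733335  b=𝟙ᵀp=7.695449  c=𝟙ᵀq=104.756134  D=ac−b²=17.601419
λ₁=(c·0.100−b)/D = (104.756134·0.100−7.695449)/17.601419 = 0.157951
λ₂=(a−b·0.100)/D = (0.733335−7.695449·0.100)/17.601419 = -0.002057
w* = 0.157951·p + -0.002057·q:
  w_0 = 0.157951·1.5350 + -0.002057·26.6639 = 0.1876  (Nike)
  w_1 = 0.157951·2.9137 + -0.002057·19.1102 = 0.4209  (Boeing)
  w_2 = 0.157951·0.9087 + -0.002057·16.9645 = 0.1086  (Disney)
  w_3 = 0.157951·0.9162 + -0.002057·14.8131 = 0.1142  (Lockheed)
  w_4 = 0.157951·1.4218 + -0.002057·27.2045 = 0.1686  (Exxon)
Σw_i=1.0000  μᵀw=0.1000
σ²=wᵀΣw=λ₁·μ_p+λ₂ = 0.157951·0.100 + -0.002057 = 0.013738 ≈ 0.0137

0.1142


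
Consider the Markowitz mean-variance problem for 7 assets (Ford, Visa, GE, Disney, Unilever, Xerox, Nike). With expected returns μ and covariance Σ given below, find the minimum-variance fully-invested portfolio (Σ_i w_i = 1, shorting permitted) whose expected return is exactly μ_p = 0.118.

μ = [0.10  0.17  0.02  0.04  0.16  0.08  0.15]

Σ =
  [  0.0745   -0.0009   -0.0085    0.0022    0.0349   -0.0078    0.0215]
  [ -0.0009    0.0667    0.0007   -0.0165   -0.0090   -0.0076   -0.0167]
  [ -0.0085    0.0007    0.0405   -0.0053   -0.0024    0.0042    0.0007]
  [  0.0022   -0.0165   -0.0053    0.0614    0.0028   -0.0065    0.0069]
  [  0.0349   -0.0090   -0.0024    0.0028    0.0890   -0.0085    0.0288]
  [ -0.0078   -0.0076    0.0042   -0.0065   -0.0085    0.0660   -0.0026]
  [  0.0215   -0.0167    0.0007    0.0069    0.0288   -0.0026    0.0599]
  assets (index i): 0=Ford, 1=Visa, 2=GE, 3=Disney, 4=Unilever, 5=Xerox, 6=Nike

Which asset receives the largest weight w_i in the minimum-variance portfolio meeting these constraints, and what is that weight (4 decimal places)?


Visa (0.2944)

p=Σ⁻¹μ = [0.1506  4.0843  0.4828  1.6299  1.4064  2.1219  2.8113]
q=Σ⁻¹𝟙 = [10.8429  28.5673  27.7885  26.3024  7.0531  22.0429  14.9782]
a=μᵀp=1.600720  b=𝟙ᵀp=12.687252  c=𝟙ᵀq=137.575249  D=ac−b²=59.253047
λ₁=(c·0.118−b)/D = (137.575249·0.118−12.687252)/59.253047 = 0.059856
λ₂=(a−b·0.118)/D = (1.600720−12.687252·0.118)/59.253047 = 0.001749
w* = 0.059856·p + 0.001749·q:
  w_0 = 0.059856·0.1506 + 0.001749·10.8429 = 0.0280  (Ford)
  w_1 = 0.059856·4.0843 + 0.001749·28.5673 = 0.2944  (Visa)
  w_2 = 0.059856·0.4828 + 0.001749·27.7885 = 0.0775  (GE)
  w_3 = 0.059856·1.6299 + 0.001749·26.3024 = 0.1436  (Disney)
  w_4 = 0.059856·1.4064 + 0.001749·7.0531 = 0.0965  (Unilever)
  w_5 = 0.059856·2.1219 + 0.001749·22.0429 = 0.1656  (Xerox)
  w_6 = 0.059856·2.8113 + 0.001749·14.9782 = 0.1945  (Nike)
Σw_i=1.0000  μᵀw=0.1180
σ²=wᵀΣw=λ₁·μ_p+λ₂ = 0.059856·0.118 + 0.001749 = 0.008812 ≈ 0.0088


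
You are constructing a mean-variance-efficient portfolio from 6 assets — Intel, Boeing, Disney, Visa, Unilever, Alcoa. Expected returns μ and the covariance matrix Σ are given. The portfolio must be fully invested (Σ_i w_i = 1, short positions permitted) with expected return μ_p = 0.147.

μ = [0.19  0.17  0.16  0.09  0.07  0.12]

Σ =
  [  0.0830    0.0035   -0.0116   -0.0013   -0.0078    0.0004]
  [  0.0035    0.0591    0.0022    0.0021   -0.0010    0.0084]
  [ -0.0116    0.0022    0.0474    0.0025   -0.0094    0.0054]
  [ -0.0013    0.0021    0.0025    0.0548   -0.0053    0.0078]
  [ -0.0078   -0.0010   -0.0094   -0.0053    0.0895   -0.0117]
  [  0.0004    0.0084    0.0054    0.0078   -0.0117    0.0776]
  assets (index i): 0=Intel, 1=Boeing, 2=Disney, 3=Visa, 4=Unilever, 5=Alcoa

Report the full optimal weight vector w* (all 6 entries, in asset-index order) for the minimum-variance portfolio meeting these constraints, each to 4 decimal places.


0.2178  0.1756  0.3038  0.1011  0.1228  0.0789

x=Σ⁻¹μ = [2.9458  2.3696  4.1275  1.4433  1.7285  1.1030]
y=Σ⁻¹𝟙 = [17.0484  13.1339  26.1108  17.1937  17.9437  10.5372]
a=μᵀx=2.006177  b=𝟙ᵀx=13.717642  c=𝟙ᵀy=101.967742  D=ac−b²=16.391687
λ₁=(c·0.147−b)/D = (101.967742·0.147−13.717642)/16.391687 = 0.077577
λ₂=(a−b·0.147)/D = (2.006177−13.717642·0.147)/16.391687 = -0.000629
w* = 0.077577·x + -0.000629·y:
  w_0 = 0.077577·2.9458 + -0.000629·17.0484 = 0.2178  (Intel)
  w_1 = 0.077577·2.3696 + -0.000629·13.1339 = 0.1756  (Boeing)
  w_2 = 0.077577·4.1275 + -0.000629·26.1108 = 0.3038  (Disney)
  w_3 = 0.077577·1.4433 + -0.000629·17.1937 = 0.1011  (Visa)
  w_4 = 0.077577·1.7285 + -0.000629·17.9437 = 0.1228  (Unilever)
  w_5 = 0.077577·1.1030 + -0.000629·10.5372 = 0.0789  (Alcoa)
Σw_i=1.0000  μᵀw=0.1470
σ²=wᵀΣw=λ₁·μ_p+λ₂ = 0.077577·0.147 + -0.000629 = 0.010774 ≈ 0.0108


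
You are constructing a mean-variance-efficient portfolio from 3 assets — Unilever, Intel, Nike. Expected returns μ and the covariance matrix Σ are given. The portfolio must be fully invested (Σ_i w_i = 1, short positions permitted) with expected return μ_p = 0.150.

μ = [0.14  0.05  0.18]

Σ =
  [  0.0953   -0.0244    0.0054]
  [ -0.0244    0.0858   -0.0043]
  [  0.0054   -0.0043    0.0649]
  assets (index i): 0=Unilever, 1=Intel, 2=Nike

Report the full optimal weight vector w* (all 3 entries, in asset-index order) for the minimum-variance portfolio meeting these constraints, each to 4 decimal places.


g=Σ⁻¹μ = [1.6169  1.1787  2.7171]
h=Σ⁻¹𝟙 = [13.8103  16.3513  15.3426]
a=μᵀg=0.774372  b=𝟙ᵀg=5.512679  c=𝟙ᵀh=45.504253  D=ac−b²=4.847570
λ₁=(c·0.150−b)/D = (45.504253·0.150−5.512679)/4.847570 = 0.270849
λ₂=(a−b·0.150)/D = (0.774372−5.512679·0.150)/4.847570 = -0.010836
w* = 0.270849·g + -0.010836·h:
  w_0 = 0.270849·1.6169 + -0.010836·13.8103 = 0.2883  (Unilever)
  w_1 = 0.270849·1.1787 + -0.010836·16.3513 = 0.1421  (Intel)
  w_2 = 0.270849·2.7171 + -0.010836·15.3426 = 0.5697  (Nike)
Σw_i=1.0000  μᵀw=0.1500
σ²=wᵀΣw=λ₁·μ_p+λ₂ = 0.270849·0.150 + -0.010836 = 0.029791 ≈ 0.0298

0.2883  0.1421  0.5697


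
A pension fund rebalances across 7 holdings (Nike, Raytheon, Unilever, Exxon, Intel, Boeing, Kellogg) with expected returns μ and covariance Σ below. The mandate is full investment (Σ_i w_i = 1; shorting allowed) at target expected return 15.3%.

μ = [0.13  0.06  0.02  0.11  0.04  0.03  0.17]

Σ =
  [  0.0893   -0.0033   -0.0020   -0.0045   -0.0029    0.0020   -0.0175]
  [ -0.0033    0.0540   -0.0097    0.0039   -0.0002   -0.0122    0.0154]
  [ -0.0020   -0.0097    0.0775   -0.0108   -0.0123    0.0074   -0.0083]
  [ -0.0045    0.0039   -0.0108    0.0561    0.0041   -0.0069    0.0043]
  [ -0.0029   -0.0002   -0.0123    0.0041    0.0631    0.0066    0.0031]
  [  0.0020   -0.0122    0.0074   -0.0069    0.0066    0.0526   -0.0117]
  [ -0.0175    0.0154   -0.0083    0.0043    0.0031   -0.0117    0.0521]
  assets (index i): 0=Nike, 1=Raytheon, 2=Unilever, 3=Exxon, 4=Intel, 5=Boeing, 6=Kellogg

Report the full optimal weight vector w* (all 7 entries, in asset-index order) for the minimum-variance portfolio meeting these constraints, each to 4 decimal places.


0.2919  -0.0984  0.0065  0.2121  -0.0545  0.0681  0.5743

p=Σ⁻¹μ = [2.4195  0.4390  1.0492  2.1657  0.4318  1.6124  4.2707]
q=Σ⁻¹𝟙 = [18.5784  20.6354  21.7528  22.2364  15.4786  26.8029  26.0629]
a=μᵀp=1.391745  b=𝟙ᵀp=12.388302  c=𝟙ᵀq=151.547397  D=ac−b²=57.445283
λ₁=(c·0.153−b)/D = (151.547397·0.153−12.388302)/57.445283 = 0.187978
λ₂=(a−b·0.153)/D = (1.391745−12.388302·0.153)/57.445283 = -0.008768
w* = 0.187978·p + -0.008768·q:
  w_0 = 0.187978·2.4195 + -0.008768·18.5784 = 0.2919  (Nike)
  w_1 = 0.187978·0.4390 + -0.008768·20.6354 = -0.0984  (Raytheon)
  w_2 = 0.187978·1.0492 + -0.008768·21.7528 = 0.0065  (Unilever)
  w_3 = 0.187978·2.1657 + -0.008768·22.2364 = 0.2121  (Exxon)
  w_4 = 0.187978·0.4318 + -0.008768·15.4786 = -0.0545  (Intel)
  w_5 = 0.187978·1.6124 + -0.008768·26.8029 = 0.0681  (Boeing)
  w_6 = 0.187978·4.2707 + -0.008768·26.0629 = 0.5743  (Kellogg)
Σw_i=1.0000  μᵀw=0.1530
σ²=wᵀΣw=λ₁·μ_p+λ₂ = 0.187978·0.153 + -0.008768 = 0.019993 ≈ 0.0200


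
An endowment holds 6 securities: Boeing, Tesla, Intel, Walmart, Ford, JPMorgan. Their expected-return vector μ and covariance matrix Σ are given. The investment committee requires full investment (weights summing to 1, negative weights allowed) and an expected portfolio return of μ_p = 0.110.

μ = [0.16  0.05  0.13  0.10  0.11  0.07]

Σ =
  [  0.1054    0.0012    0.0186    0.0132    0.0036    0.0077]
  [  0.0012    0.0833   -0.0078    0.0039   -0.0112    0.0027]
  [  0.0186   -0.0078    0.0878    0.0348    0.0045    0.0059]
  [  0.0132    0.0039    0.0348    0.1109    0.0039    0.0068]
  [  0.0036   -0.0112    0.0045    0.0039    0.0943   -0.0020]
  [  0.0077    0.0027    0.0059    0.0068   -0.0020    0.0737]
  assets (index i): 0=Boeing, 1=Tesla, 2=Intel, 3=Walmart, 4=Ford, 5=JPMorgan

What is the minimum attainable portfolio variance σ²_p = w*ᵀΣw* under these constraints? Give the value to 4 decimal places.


p=Σ⁻¹μ = [1.1893  0.8024  1.0686  0.3118  1.1676  0.7135]
q=Σ⁻¹𝟙 = [6.1004  13.6961  8.3148  4.0717  11.6813  11.7051]
a=μᵀp=0.578889  b=𝟙ᵀp=5.253264  c=𝟙ᵀq=55.569390  D=ac−b²=4.571725
λ₁=(c·0.110−b)/D = (55.569390·0.110−5.253264)/4.571725 = 0.187975
λ₂=(a−b·0.110)/D = (0.578889−5.253264·0.110)/4.571725 = 0.000225
w* = 0.187975·p + 0.000225·q:
  w_0 = 0.187975·1.1893 + 0.000225·6.1004 = 0.2249  (Boeing)
  w_1 = 0.187975·0.8024 + 0.000225·13.6961 = 0.1539  (Tesla)
  w_2 = 0.187975·1.0686 + 0.000225·8.3148 = 0.2027  (Intel)
  w_3 = 0.187975·0.3118 + 0.000225·4.0717 = 0.0595  (Walmart)
  w_4 = 0.187975·1.1676 + 0.000225·11.6813 = 0.2221  (Ford)
  w_5 = 0.187975·0.7135 + 0.000225·11.7051 = 0.1368  (JPMorgan)
Σw_i=1.0000  μᵀw=0.1100
σ²=wᵀΣw=λ₁·μ_p+λ₂ = 0.187975·0.110 + 0.000225 = 0.020903 ≈ 0.0209

0.0209


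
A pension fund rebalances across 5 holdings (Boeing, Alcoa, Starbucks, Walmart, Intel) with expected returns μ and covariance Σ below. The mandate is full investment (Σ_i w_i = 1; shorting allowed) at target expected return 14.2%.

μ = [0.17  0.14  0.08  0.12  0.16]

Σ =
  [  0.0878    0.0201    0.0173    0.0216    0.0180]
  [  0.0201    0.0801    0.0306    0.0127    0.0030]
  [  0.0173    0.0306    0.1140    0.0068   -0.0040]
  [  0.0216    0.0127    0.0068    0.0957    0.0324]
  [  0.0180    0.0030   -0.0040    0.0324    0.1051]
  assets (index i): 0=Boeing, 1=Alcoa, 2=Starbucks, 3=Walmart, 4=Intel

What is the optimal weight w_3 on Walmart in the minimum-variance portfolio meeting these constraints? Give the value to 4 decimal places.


0.1357

g=Σ⁻¹μ = [1.2794  1.2485  0.1893  0.3957  1.1528]
h=Σ⁻¹𝟙 = [5.7535  7.7351  5.7418  5.3921  6.8648]
a=μᵀg=0.639374  b=𝟙ᵀg=4.265776  c=𝟙ᵀh=31.487314  D=ac−b²=1.935320
λ₁=(c·0.142−b)/D = (31.487314·0.142−4.265776)/1.935320 = 0.106144
λ₂=(a−b·0.142)/D = (0.639374−4.265776·0.142)/1.935320 = 0.017379
w* = 0.106144·g + 0.017379·h:
  w_0 = 0.106144·1.2794 + 0.017379·5.7535 = 0.2358  (Boeing)
  w_1 = 0.106144·1.2485 + 0.017379·7.7351 = 0.2670  (Alcoa)
  w_2 = 0.106144·0.1893 + 0.017379·5.7418 = 0.1199  (Starbucks)
  w_3 = 0.106144·0.3957 + 0.017379·5.3921 = 0.1357  (Walmart)
  w_4 = 0.106144·1.1528 + 0.017379·6.8648 = 0.2417  (Intel)
Σw_i=1.0000  μᵀw=0.1420
σ²=wᵀΣw=λ₁·μ_p+λ₂ = 0.106144·0.142 + 0.017379 = 0.032451 ≈ 0.0325


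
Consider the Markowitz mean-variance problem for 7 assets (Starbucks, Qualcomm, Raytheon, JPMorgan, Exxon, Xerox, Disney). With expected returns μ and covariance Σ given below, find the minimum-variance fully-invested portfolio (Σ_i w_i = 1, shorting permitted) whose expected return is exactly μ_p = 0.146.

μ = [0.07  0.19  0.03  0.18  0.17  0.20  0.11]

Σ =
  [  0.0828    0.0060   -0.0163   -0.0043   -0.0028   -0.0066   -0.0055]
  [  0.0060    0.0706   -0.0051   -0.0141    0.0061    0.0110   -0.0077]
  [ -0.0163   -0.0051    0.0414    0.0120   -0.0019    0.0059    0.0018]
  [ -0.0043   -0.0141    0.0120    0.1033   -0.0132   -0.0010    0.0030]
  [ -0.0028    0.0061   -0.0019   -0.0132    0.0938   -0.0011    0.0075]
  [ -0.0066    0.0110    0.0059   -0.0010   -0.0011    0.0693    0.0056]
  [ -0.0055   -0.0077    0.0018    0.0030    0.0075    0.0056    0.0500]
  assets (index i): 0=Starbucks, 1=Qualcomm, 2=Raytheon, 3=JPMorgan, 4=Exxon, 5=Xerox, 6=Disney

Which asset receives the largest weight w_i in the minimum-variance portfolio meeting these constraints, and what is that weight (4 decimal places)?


x=Σ⁻¹μ = [1.2646  2.7711  0.5455  2.3127  1.8703  2.4170  2.0562]
y=Σ⁻¹𝟙 = [19.6585  16.3896  29.1481  10.2236  10.7032  9.8954  20.3099]
a=μᵀx=2.075230  b=𝟙ᵀx=13.237508  c=𝟙ᵀy=116.328239  D=ac−b²=66.176213
λ₁=(c·0.146−b)/D = (116.328239·0.146−13.237508)/66.176213 = 0.056613
λ₂=(a−b·0.146)/D = (2.075230−13.237508·0.146)/66.176213 = 0.002154
w* = 0.056613·x + 0.002154·y:
  w_0 = 0.056613·1.2646 + 0.002154·19.6585 = 0.1139  (Starbucks)
  w_1 = 0.056613·2.7711 + 0.002154·16.3896 = 0.1922  (Qualcomm)
  w_2 = 0.056613·0.5455 + 0.002154·29.1481 = 0.0937  (Raytheon)
  w_3 = 0.056613·2.3127 + 0.002154·10.2236 = 0.1530  (JPMorgan)
  w_4 = 0.056613·1.8703 + 0.002154·10.7032 = 0.1289  (Exxon)
  w_5 = 0.056613·2.4170 + 0.002154·9.8954 = 0.1582  (Xerox)
  w_6 = 0.056613·2.0562 + 0.002154·20.3099 = 0.1602  (Disney)
Σw_i=1.0000  μᵀw=0.1460
σ²=wᵀΣw=λ₁·μ_p+λ₂ = 0.056613·0.146 + 0.002154 = 0.010420 ≈ 0.0104

Qualcomm (0.1922)


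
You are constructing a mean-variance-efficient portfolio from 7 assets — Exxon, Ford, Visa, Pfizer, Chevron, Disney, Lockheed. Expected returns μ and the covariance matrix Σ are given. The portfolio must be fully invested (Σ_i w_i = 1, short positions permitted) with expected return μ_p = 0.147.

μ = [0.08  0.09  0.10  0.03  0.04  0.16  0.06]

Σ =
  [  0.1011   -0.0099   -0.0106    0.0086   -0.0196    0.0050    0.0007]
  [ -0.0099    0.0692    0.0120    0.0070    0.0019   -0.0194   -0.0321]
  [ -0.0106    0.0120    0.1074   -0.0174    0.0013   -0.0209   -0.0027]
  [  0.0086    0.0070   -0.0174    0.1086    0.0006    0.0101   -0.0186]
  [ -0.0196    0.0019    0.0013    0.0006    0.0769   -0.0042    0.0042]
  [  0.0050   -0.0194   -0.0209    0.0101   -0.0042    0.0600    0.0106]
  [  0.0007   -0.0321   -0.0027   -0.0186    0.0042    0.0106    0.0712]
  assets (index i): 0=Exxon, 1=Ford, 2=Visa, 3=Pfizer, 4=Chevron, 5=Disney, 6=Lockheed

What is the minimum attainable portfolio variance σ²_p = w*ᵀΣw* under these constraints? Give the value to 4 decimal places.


g=Σ⁻¹μ = [1.1943  3.0125  1.5100  0.1573  0.8399  3.8042  1.6716]
h=Σ⁻¹𝟙 = [15.2723  32.3274  14.3237  10.3872  15.6869  25.4124  27.0174]
a=μᵀg=1.264949  b=𝟙ᵀg=12.189745  c=𝟙ᵀh=140.427275  D=ac−b²=29.043467
λ₁=(c·0.147−b)/D = (140.427275·0.147−12.189745)/29.043467 = 0.291049
λ₂=(a−b·0.147)/D = (1.264949−12.189745·0.147)/29.043467 = -0.018143
w* = 0.291049·g + -0.018143·h:
  w_0 = 0.291049·1.1943 + -0.018143·15.2723 = 0.0705  (Exxon)
  w_1 = 0.291049·3.0125 + -0.018143·32.3274 = 0.2903  (Ford)
  w_2 = 0.291049·1.5100 + -0.018143·14.3237 = 0.1796  (Visa)
  w_3 = 0.291049·0.1573 + -0.018143·10.3872 = -0.1427  (Pfizer)
  w_4 = 0.291049·0.8399 + -0.018143·15.6869 = -0.0402  (Chevron)
  w_5 = 0.291049·3.8042 + -0.018143·25.4124 = 0.6461  (Disney)
  w_6 = 0.291049·1.6716 + -0.018143·27.0174 = -0.0037  (Lockheed)
Σw_i=1.0000  μᵀw=0.1470
σ²=wᵀΣw=λ₁·μ_p+λ₂ = 0.291049·0.147 + -0.018143 = 0.024641 ≈ 0.0246

0.0246


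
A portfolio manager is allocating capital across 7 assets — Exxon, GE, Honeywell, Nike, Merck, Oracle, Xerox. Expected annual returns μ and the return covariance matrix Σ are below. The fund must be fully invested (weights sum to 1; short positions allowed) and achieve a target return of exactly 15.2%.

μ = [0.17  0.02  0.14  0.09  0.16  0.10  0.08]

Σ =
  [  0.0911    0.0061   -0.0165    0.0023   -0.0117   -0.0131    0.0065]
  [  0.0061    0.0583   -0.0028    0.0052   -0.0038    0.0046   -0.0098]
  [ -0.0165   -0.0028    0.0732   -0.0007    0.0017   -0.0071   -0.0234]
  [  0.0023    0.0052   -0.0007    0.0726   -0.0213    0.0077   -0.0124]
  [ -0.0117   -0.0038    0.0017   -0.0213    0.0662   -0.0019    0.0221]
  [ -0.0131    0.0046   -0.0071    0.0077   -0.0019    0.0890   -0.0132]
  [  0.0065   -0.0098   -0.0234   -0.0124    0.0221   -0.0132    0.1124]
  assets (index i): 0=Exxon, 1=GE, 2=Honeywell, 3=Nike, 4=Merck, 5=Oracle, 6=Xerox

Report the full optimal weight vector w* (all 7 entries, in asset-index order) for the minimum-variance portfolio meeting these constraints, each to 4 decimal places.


u=Σ⁻¹μ = [2.9575  0.2283  3.0265  2.0942  3.2696  1.8245  0.9931]
v=Σ⁻¹𝟙 = [17.5652  17.2752  24.1074  18.9597  20.3453  15.7740  14.3499]
a=μᵀu=1.904560  b=𝟙ᵀu=14.393639  c=𝟙ᵀv=128.376677  D=ac−b²=37.324314
λ₁=(c·0.152−b)/D = (128.376677·0.152−14.393639)/37.324314 = 0.137166
λ₂=(a−b·0.152)/D = (1.904560−14.393639·0.152)/37.324314 = -0.007589
w* = 0.137166·u + -0.007589·v:
  w_0 = 0.137166·2.9575 + -0.007589·17.5652 = 0.2724  (Exxon)
  w_1 = 0.137166·0.2283 + -0.007589·17.2752 = -0.0998  (GE)
  w_2 = 0.137166·3.0265 + -0.007589·24.1074 = 0.2322  (Honeywell)
  w_3 = 0.137166·2.0942 + -0.007589·18.9597 = 0.1434  (Nike)
  w_4 = 0.137166·3.2696 + -0.007589·20.3453 = 0.2941  (Merck)
  w_5 = 0.137166·1.8245 + -0.007589·15.7740 = 0.1305  (Oracle)
  w_6 = 0.137166·0.9931 + -0.007589·14.3499 = 0.0273  (Xerox)
Σw_i=1.0000  μᵀw=0.1520
σ²=wᵀΣw=λ₁·μ_p+λ₂ = 0.137166·0.152 + -0.007589 = 0.013260 ≈ 0.0133

0.2724  -0.0998  0.2322  0.1434  0.2941  0.1305  0.0273


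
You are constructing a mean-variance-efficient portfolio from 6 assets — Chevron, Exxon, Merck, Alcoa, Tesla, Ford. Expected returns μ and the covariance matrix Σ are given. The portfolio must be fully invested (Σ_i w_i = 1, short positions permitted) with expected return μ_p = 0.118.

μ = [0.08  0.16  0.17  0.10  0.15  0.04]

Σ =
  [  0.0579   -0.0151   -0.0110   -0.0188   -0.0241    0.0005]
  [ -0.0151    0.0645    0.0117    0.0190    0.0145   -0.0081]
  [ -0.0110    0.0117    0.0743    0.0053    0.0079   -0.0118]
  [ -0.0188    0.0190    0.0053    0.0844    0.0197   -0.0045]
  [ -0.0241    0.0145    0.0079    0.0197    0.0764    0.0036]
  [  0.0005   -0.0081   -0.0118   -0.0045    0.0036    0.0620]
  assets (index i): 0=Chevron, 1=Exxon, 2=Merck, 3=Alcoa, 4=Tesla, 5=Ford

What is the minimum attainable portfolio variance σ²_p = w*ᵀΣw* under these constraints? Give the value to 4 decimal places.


g=Σ⁻¹μ = [3.5981  2.3178  2.3751  0.8902  2.1215  1.3124]
h=Σ⁻¹𝟙 = [34.8518  16.1852  16.9494  12.5275  15.0280  21.2250]
a=μᵀg=1.522207  b=𝟙ᵀg=12.615139  c=𝟙ᵀh=116.767023  D=ac−b²=18.601808
λ₁=(c·0.118−b)/D = (116.767023·0.118−12.615139)/18.601808 = 0.062541
λ₂=(a−b·0.118)/D = (1.522207−12.615139·0.118)/18.601808 = 0.001807
w* = 0.062541·g + 0.001807·h:
  w_0 = 0.062541·3.5981 + 0.001807·34.8518 = 0.2880  (Chevron)
  w_1 = 0.062541·2.3178 + 0.001807·16.1852 = 0.1742  (Exxon)
  w_2 = 0.062541·2.3751 + 0.001807·16.9494 = 0.1792  (Merck)
  w_3 = 0.062541·0.8902 + 0.001807·12.5275 = 0.0783  (Alcoa)
  w_4 = 0.062541·2.1215 + 0.001807·15.0280 = 0.1598  (Tesla)
  w_5 = 0.062541·1.3124 + 0.001807·21.2250 = 0.1204  (Ford)
Σw_i=1.0000  μᵀw=0.1180
σ²=wᵀΣw=λ₁·μ_p+λ₂ = 0.062541·0.118 + 0.001807 = 0.009187 ≈ 0.0092

0.0092


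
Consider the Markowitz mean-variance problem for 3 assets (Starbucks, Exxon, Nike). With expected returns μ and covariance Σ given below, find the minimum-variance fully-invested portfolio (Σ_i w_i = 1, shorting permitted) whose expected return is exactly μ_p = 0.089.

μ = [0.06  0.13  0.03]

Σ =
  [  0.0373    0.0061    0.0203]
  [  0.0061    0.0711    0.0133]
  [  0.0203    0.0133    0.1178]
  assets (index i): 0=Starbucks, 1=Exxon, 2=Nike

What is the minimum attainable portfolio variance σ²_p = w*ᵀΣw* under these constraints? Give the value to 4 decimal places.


u=Σ⁻¹μ = [1.4260  1.7412  -0.1876]
v=Σ⁻¹𝟙 = [23.1931  11.4769  3.1964]
a=μᵀu=0.306280  b=𝟙ᵀu=2.979481  c=𝟙ᵀv=37.866463  D=ac−b²=2.720443
λ₁=(c·0.089−b)/D = (37.866463·0.089−2.979481)/2.720443 = 0.143592
λ₂=(a−b·0.089)/D = (0.306280−2.979481·0.089)/2.720443 = 0.015110
w* = 0.143592·u + 0.015110·v:
  w_0 = 0.143592·1.4260 + 0.015110·23.1931 = 0.5552  (Starbucks)
  w_1 = 0.143592·1.7412 + 0.015110·11.4769 = 0.4234  (Exxon)
  w_2 = 0.143592·-0.1876 + 0.015110·3.1964 = 0.0214  (Nike)
Σw_i=1.0000  μᵀw=0.0890
σ²=wᵀΣw=λ₁·μ_p+λ₂ = 0.143592·0.089 + 0.015110 = 0.027890 ≈ 0.0279

0.0279


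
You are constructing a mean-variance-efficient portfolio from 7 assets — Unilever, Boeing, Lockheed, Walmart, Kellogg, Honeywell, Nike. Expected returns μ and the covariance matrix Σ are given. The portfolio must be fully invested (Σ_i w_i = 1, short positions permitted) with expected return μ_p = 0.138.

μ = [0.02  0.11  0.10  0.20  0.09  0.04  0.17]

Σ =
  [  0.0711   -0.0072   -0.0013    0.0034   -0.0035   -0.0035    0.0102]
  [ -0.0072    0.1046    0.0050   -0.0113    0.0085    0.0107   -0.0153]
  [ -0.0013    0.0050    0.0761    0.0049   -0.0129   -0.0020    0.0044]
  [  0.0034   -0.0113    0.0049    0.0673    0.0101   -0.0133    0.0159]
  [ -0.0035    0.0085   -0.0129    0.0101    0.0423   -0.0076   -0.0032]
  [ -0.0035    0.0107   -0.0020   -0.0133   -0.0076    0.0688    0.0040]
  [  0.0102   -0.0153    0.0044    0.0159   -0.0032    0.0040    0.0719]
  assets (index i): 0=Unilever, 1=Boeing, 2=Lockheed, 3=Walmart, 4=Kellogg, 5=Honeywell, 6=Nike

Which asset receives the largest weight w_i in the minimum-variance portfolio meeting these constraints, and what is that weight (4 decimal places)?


x=Σ⁻¹μ = [0.1778  1.2974  1.3236  2.5063  2.0221  1.0180  2.0134]
y=Σ⁻¹𝟙 = [15.6516  8.0545  17.2058  11.0849  30.1833  19.4651  10.1580]
a=μᵀx=1.344868  b=𝟙ᵀx=10.358550  c=𝟙ᵀy=111.803219  D=ac−b²=43.061076
λ₁=(c·0.138−b)/D = (111.803219·0.138−10.358550)/43.061076 = 0.117747
λ₂=(a−b·0.138)/D = (1.344868−10.358550·0.138)/43.061076 = -0.001965
w* = 0.117747·x + -0.001965·y:
  w_0 = 0.117747·0.1778 + -0.001965·15.6516 = -0.0098  (Unilever)
  w_1 = 0.117747·1.2974 + -0.001965·8.0545 = 0.1369  (Boeing)
  w_2 = 0.117747·1.3236 + -0.001965·17.2058 = 0.1220  (Lockheed)
  w_3 = 0.117747·2.5063 + -0.001965·11.0849 = 0.2733  (Walmart)
  w_4 = 0.117747·2.0221 + -0.001965·30.1833 = 0.1788  (Kellogg)
  w_5 = 0.117747·1.0180 + -0.001965·19.4651 = 0.0816  (Honeywell)
  w_6 = 0.117747·2.0134 + -0.001965·10.1580 = 0.2171  (Nike)
Σw_i=1.0000  μᵀw=0.1380
σ²=wᵀΣw=λ₁·μ_p+λ₂ = 0.117747·0.138 + -0.001965 = 0.014284 ≈ 0.0143

Walmart (0.2733)


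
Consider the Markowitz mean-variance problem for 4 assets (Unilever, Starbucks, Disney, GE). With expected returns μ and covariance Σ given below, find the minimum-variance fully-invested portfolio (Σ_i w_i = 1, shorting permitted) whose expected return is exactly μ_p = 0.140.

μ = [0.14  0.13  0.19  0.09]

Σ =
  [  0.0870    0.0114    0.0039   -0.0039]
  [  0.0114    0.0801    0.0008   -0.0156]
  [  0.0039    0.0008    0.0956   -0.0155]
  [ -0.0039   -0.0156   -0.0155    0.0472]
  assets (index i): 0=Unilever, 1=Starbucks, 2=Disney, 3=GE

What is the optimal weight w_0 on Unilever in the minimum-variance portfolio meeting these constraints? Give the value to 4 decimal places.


p=Σ⁻¹μ = [1.3822  2.0884  2.4855  3.5274]
q=Σ⁻¹𝟙 = [10.0149  17.2797  15.2122  32.7206]
a=μᵀp=1.254724  b=𝟙ᵀp=9.483608  c=𝟙ᵀq=75.227299  D=ac−b²=4.450666
λ₁=(c·0.140−b)/D = (75.227299·0.140−9.483608)/4.450666 = 0.235518
λ₂=(a−b·0.140)/D = (1.254724−9.483608·0.140)/4.450666 = -0.016398
w* = 0.235518·p + -0.016398·q:
  w_0 = 0.235518·1.3822 + -0.016398·10.0149 = 0.1613  (Unilever)
  w_1 = 0.235518·2.0884 + -0.016398·17.2797 = 0.2085  (Starbucks)
  w_2 = 0.235518·2.4855 + -0.016398·15.2122 = 0.3359  (Disney)
  w_3 = 0.235518·3.5274 + -0.016398·32.7206 = 0.2942  (GE)
Σw_i=1.0000  μᵀw=0.1400
σ²=wᵀΣw=λ₁·μ_p+λ₂ = 0.235518·0.140 + -0.016398 = 0.016575 ≈ 0.0166

0.1613


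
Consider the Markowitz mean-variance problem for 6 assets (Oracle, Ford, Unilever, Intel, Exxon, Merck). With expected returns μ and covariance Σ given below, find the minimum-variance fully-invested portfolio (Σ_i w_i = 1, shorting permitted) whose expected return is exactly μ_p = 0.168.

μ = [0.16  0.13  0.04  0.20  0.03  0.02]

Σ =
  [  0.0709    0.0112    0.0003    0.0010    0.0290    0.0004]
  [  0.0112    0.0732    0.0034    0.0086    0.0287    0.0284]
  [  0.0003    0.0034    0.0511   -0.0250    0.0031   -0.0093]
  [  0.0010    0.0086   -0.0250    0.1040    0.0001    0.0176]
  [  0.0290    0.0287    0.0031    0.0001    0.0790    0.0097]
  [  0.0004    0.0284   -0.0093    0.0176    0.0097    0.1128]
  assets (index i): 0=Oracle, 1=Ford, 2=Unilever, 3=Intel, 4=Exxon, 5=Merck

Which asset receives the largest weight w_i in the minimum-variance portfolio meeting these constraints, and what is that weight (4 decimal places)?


Oracle (0.3802)

u=Σ⁻¹μ = [2.4247  1.6405  1.7644  2.2489  -1.1351  -0.3521]
v=Σ⁻¹𝟙 = [10.9914  4.1530  27.3430  14.4932  5.1230  7.3331]
a=μᵀu=1.080474  b=𝟙ᵀu=6.591229  c=𝟙ᵀv=69.436735  D=ac−b²=31.580301
λ₁=(c·0.168−b)/D = (69.436735·0.168−6.591229)/31.580301 = 0.160674
λ₂=(a−b·0.168)/D = (1.080474−6.591229·0.168)/31.580301 = -0.000850
w* = 0.160674·u + -0.000850·v:
  w_0 = 0.160674·2.4247 + -0.000850·10.9914 = 0.3802  (Oracle)
  w_1 = 0.160674·1.6405 + -0.000850·4.1530 = 0.2601  (Ford)
  w_2 = 0.160674·1.7644 + -0.000850·27.3430 = 0.2602  (Unilever)
  w_3 = 0.160674·2.2489 + -0.000850·14.4932 = 0.3490  (Intel)
  w_4 = 0.160674·-1.1351 + -0.000850·5.1230 = -0.1867  (Exxon)
  w_5 = 0.160674·-0.3521 + -0.000850·7.3331 = -0.0628  (Merck)
Σw_i=1.0000  μᵀw=0.1680
σ²=wᵀΣw=λ₁·μ_p+λ₂ = 0.160674·0.168 + -0.000850 = 0.026143 ≈ 0.0261


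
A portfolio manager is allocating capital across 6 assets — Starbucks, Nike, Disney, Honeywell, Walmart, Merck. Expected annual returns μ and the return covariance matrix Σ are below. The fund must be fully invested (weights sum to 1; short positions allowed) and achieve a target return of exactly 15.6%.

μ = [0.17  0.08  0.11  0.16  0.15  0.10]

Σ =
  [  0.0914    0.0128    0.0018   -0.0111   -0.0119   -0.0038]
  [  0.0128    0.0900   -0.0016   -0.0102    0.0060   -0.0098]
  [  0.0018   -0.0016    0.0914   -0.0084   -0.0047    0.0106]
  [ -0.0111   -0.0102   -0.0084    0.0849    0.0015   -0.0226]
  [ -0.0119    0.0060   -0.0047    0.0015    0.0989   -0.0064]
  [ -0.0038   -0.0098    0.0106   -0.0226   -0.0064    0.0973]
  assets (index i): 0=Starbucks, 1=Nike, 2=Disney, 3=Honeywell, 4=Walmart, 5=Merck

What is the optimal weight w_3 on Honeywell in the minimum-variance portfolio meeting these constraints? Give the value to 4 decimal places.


0.3125

p=Σ⁻¹μ = [2.3726  0.9834  1.3207  2.9095  1.8825  1.8752]
q=Σ⁻¹𝟙 = [13.6986  12.6389  11.4974  20.3665  12.2897  16.3718]
a=μᵀp=1.562706  b=𝟙ᵀp=11.343875  c=𝟙ᵀq=86.862974  D=ac−b²=7.057780
λ₁=(c·0.156−b)/D = (86.862974·0.156−11.343875)/7.057780 = 0.312669
λ₂=(a−b·0.156)/D = (1.562706−11.343875·0.156)/7.057780 = -0.029321
w* = 0.312669·p + -0.029321·q:
  w_0 = 0.312669·2.3726 + -0.029321·13.6986 = 0.3402  (Starbucks)
  w_1 = 0.312669·0.9834 + -0.029321·12.6389 = -0.0631  (Nike)
  w_2 = 0.312669·1.3207 + -0.029321·11.4974 = 0.0758  (Disney)
  w_3 = 0.312669·2.9095 + -0.029321·20.3665 = 0.3125  (Honeywell)
  w_4 = 0.312669·1.8825 + -0.029321·12.2897 = 0.2283  (Walmart)
  w_5 = 0.312669·1.8752 + -0.029321·16.3718 = 0.1063  (Merck)
Σw_i=1.0000  μᵀw=0.1560
σ²=wᵀΣw=λ₁·μ_p+λ₂ = 0.312669·0.156 + -0.029321 = 0.019456 ≈ 0.0195


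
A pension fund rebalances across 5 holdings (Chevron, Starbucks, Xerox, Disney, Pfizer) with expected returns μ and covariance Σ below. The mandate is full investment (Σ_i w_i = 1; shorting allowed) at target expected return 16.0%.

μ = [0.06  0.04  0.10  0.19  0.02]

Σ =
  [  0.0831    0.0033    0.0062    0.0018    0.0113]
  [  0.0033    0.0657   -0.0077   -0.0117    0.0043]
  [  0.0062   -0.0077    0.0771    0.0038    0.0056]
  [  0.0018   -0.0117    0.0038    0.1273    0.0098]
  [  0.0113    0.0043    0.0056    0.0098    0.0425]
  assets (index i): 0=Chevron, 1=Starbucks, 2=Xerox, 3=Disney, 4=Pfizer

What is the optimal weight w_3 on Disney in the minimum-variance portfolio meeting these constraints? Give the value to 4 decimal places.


x=Σ⁻¹μ = [0.5943  1.0311  1.2986  1.5651  -0.3237]
y=Σ⁻¹𝟙 = [8.0662  16.5630  12.4145  7.6373  16.3121]
a=μᵀx=0.497645  b=𝟙ᵀx=4.165273  c=𝟙ᵀy=60.993063  D=ac−b²=13.003396
λ₁=(c·0.160−b)/D = (60.993063·0.160−4.165273)/13.003396 = 0.430166
λ₂=(a−b·0.160)/D = (0.497645−4.165273·0.160)/13.003396 = -0.012981
w* = 0.430166·x + -0.012981·y:
  w_0 = 0.430166·0.5943 + -0.012981·8.0662 = 0.1509  (Chevron)
  w_1 = 0.430166·1.0311 + -0.012981·16.5630 = 0.2285  (Starbucks)
  w_2 = 0.430166·1.2986 + -0.012981·12.4145 = 0.3974  (Xerox)
  w_3 = 0.430166·1.5651 + -0.012981·7.6373 = 0.5741  (Disney)
  w_4 = 0.430166·-0.3237 + -0.012981·16.3121 = -0.3510  (Pfizer)
Σw_i=1.0000  μᵀw=0.1600
σ²=wᵀΣw=λ₁·μ_p+λ₂ = 0.430166·0.160 + -0.012981 = 0.055845 ≈ 0.0558

0.5741
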